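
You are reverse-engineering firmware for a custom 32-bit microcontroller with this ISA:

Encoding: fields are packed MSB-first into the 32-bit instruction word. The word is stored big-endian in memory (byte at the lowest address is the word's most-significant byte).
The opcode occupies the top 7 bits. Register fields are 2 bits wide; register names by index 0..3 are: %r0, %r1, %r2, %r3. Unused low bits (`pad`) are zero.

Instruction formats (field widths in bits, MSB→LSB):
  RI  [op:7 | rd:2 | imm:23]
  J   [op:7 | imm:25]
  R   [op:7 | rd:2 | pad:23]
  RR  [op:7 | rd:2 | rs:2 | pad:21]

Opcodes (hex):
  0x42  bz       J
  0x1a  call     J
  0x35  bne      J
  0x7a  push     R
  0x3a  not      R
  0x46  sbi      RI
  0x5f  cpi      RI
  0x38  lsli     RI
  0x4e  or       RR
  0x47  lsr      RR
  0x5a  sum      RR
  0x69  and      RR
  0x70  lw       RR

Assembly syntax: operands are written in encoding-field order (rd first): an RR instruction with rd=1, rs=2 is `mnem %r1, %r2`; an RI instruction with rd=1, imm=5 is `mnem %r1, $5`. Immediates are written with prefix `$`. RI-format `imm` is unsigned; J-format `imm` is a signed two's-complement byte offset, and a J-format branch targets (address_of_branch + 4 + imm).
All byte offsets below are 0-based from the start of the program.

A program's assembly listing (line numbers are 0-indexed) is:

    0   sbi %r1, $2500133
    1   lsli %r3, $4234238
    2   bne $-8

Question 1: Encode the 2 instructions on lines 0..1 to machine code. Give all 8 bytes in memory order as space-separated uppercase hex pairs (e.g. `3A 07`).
8C A6 26 25 71 C0 9B FE

0. sbi fields op=0x46:7|rd=1:2|imm=2500133:23 → word 8ca62625h → 8c a6 26 25
1. lsli fields op=0x38:7|rd=3:2|imm=4234238:23 → word 71c09bfeh → 71 c0 9b fe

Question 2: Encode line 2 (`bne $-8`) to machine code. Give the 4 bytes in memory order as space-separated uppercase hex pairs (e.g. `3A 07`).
line 2 (bne): pack op=0x35:7|imm=-8:25 = 0x6bfffff8; big→ 6b ff ff f8

6B FF FF F8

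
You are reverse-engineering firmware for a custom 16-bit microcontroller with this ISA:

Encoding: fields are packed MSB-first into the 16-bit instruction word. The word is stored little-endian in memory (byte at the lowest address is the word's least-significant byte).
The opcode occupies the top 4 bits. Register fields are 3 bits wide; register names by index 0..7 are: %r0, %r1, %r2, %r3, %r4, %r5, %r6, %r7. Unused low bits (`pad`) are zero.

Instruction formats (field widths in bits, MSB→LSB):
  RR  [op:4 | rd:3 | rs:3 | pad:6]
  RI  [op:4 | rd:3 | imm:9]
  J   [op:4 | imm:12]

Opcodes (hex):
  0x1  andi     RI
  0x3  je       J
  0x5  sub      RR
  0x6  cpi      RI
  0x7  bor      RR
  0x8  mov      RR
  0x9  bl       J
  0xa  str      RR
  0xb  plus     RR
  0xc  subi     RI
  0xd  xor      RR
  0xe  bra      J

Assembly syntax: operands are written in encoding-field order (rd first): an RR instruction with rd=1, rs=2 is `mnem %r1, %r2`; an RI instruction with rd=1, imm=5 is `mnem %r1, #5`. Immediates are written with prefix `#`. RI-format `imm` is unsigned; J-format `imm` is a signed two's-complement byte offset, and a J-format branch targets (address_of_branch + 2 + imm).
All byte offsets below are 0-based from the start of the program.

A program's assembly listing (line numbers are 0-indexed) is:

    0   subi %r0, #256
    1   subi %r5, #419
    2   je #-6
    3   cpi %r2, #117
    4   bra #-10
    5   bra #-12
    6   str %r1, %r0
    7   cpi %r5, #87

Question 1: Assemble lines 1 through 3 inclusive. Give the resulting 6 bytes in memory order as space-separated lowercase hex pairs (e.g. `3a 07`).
a3 cb fa 3f 75 64

1. subi fields op=0xc:4|rd=5:3|imm=419:9 → word cba3h → a3 cb
2. je fields op=0x3:4|imm=-6:12 → word 3ffah → fa 3f
3. cpi fields op=0x6:4|rd=2:3|imm=117:9 → word 6475h → 75 64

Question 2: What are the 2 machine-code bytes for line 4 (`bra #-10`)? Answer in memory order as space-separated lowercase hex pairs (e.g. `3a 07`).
4. bra fields op=0xe:4|imm=-10:12 → word eff6h → f6 ef

f6 ef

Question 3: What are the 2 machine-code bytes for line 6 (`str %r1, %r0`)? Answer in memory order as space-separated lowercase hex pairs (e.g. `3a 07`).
00 a2

6. str fields op=0xa:4|rd=1:3|rs=0:3|pad=0:6 → word a200h → 00 a2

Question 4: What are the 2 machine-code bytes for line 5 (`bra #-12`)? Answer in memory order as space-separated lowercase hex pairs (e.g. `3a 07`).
L5: bra op=0xe:4|imm=-12:12 ⇒ 0xeff4 ⇒ little f4 ef

f4 ef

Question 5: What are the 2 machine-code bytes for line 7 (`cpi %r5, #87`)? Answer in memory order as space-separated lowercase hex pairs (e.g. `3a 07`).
7. cpi fields op=0x6:4|rd=5:3|imm=87:9 → word 6a57h → 57 6a

57 6a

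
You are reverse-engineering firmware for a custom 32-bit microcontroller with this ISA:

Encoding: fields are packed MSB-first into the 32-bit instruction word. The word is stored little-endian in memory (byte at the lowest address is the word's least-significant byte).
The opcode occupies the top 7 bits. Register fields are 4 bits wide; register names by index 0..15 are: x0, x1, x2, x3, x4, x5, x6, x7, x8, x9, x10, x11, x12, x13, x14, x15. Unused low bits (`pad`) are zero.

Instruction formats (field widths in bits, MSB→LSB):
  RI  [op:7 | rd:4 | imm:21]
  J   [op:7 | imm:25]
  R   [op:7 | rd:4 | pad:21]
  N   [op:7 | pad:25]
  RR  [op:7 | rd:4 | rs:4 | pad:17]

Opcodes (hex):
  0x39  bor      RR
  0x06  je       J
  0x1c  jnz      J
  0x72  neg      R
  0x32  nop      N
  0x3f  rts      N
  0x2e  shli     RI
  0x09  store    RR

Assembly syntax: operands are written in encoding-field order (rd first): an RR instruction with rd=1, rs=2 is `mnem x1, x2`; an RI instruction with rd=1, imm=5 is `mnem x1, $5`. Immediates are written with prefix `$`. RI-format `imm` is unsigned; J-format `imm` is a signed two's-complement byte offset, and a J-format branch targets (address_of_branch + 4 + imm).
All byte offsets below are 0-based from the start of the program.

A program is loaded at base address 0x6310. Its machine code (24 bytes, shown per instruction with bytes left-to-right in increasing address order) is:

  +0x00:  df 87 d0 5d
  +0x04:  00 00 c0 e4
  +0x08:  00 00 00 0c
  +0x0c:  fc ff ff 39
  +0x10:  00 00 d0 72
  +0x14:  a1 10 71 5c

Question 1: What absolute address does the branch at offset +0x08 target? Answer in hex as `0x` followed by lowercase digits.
0x631c

@+08  little-endian(00 00 00 0c) = 0x0c000000
  top 7b → 0x6 → je [J]
  imm@[24:0]=0x0 ⇒ $0
  target = base 0x6310 + off 0x08 + 4 + imm 0 = 0x631c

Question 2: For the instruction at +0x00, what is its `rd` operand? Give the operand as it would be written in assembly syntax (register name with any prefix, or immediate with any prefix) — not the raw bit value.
x14

+0x00: df 87 d0 5d ⇒ word 0x5dd087df (little)
  op=0x5dd087df>>25=0x2e ⇒ shli (RI)
  rd: (w>>21)&0xf=0xe → x14
  imm: (w>>0)&0x1fffff=0x1087df → $1083359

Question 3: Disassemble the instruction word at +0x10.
bor x6, x8

+0x10: 00 00 d0 72 ⇒ word 0x72d00000 (little)
  op=0x72d00000>>25=0x39 ⇒ bor (RR)
  rd: (w>>21)&0xf=0x6 → x6
  rs: (w>>17)&0xf=0x8 → x8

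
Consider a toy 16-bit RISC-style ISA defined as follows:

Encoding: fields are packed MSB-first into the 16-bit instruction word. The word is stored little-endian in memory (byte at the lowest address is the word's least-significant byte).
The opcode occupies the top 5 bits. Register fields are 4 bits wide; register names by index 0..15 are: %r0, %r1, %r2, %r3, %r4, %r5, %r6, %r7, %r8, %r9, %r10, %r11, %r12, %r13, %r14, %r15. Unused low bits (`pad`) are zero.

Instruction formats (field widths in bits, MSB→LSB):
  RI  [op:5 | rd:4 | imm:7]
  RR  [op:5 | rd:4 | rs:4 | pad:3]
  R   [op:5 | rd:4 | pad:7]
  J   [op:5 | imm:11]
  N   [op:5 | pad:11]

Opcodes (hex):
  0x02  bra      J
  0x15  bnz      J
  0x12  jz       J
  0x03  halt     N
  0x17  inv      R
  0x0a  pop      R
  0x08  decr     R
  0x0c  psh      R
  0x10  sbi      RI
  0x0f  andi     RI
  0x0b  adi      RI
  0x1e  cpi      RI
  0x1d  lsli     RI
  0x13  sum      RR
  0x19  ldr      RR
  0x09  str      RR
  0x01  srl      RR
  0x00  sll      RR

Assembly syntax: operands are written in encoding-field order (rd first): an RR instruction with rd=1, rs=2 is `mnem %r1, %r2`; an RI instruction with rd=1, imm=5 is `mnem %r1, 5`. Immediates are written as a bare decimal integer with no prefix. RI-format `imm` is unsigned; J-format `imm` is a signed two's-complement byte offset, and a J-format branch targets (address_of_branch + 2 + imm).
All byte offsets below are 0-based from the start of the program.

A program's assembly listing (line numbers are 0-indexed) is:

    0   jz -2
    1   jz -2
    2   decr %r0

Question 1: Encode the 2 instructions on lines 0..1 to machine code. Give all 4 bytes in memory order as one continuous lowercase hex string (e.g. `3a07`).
fe97fe97

L0: jz op=0x12:5|imm=-2:11 ⇒ 0x97fe ⇒ little fe 97
L1: jz op=0x12:5|imm=-2:11 ⇒ 0x97fe ⇒ little fe 97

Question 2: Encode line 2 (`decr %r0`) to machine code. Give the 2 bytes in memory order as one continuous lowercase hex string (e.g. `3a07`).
0040

line 2 (decr): pack op=0x8:5|rd=0:4|pad=0:7 = 0x4000; little→ 00 40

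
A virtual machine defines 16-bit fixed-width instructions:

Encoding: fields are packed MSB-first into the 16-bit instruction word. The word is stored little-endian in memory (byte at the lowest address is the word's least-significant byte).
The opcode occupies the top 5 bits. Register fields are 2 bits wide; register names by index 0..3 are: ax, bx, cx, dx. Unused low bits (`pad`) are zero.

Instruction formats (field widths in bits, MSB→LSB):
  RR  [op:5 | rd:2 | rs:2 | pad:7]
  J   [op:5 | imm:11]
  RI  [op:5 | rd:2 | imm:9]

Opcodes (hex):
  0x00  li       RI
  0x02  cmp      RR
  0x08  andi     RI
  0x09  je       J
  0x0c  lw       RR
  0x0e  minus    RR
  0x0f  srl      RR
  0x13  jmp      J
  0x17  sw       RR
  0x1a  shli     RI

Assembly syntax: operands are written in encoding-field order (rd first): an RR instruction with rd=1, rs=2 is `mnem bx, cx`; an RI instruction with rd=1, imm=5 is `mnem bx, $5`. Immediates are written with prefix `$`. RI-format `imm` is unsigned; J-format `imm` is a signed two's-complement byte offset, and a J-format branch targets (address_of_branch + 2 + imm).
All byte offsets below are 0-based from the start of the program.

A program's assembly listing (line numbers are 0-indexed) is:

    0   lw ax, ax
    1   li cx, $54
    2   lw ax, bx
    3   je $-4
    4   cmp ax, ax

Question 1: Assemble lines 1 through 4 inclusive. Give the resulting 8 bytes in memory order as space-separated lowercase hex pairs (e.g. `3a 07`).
36 04 80 60 fc 4f 00 10

line 1 (li): pack op=0x0:5|rd=2:2|imm=54:9 = 0x0436; little→ 36 04
line 2 (lw): pack op=0xc:5|rd=0:2|rs=1:2|pad=0:7 = 0x6080; little→ 80 60
line 3 (je): pack op=0x9:5|imm=-4:11 = 0x4ffc; little→ fc 4f
line 4 (cmp): pack op=0x2:5|rd=0:2|rs=0:2|pad=0:7 = 0x1000; little→ 00 10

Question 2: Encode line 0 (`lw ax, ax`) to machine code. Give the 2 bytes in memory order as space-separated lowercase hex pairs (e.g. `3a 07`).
00 60

L0: lw op=0xc:5|rd=0:2|rs=0:2|pad=0:7 ⇒ 0x6000 ⇒ little 00 60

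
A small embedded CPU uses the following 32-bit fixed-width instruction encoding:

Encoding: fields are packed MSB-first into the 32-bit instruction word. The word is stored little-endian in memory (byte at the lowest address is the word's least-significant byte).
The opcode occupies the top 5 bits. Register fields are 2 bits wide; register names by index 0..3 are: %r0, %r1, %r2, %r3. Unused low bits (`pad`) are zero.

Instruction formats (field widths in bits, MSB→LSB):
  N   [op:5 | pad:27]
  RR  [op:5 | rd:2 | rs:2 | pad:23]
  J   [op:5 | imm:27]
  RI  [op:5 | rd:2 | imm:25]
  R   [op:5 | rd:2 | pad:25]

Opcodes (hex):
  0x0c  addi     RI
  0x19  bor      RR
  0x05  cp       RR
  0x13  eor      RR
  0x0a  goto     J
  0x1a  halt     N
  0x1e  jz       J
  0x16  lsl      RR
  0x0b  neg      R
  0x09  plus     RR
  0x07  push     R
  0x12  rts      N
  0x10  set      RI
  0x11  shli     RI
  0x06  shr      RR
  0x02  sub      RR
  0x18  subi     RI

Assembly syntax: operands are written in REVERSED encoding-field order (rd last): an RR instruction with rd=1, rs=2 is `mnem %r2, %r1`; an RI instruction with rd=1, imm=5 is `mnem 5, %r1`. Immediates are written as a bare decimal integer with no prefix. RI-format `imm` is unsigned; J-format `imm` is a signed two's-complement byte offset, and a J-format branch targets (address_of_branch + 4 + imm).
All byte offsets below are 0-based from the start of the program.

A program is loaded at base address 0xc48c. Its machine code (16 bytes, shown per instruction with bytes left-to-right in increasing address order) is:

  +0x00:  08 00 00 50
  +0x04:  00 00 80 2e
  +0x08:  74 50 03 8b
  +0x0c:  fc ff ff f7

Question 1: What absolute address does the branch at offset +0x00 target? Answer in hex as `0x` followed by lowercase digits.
0xc498

[00] 08 00 00 50 → 0x50000008
  opcode bits[31:27]=0xa: goto/J
  imm: (w>>0)&0x7ffffff=0x8 → 8
  target = base 0xc48c + off 0x00 + 4 + imm 8 = 0xc498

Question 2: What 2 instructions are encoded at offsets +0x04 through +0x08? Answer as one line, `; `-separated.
[04] 00 00 80 2e → 0x2e800000
  opcode bits[31:27]=0x5: cp/RR
  [26:25] rd=3 = %r3
  [24:23] rs=1 = %r1
[08] 74 50 03 8b → 0x8b035074
  opcode bits[31:27]=0x11: shli/RI
  [26:25] rd=1 = %r1
  [24:0] imm=16994420 = 16994420

cp %r1, %r3; shli 16994420, %r1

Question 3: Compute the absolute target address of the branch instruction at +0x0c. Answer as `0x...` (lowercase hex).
[0c] fc ff ff f7 → 0xf7fffffc
  opcode bits[31:27]=0x1e: jz/J
  imm: (w>>0)&0x7ffffff=0x7fffffc (s27→-4) → -4
  target = base 0xc48c + off 0x0c + 4 + imm -4 = 0xc498

0xc498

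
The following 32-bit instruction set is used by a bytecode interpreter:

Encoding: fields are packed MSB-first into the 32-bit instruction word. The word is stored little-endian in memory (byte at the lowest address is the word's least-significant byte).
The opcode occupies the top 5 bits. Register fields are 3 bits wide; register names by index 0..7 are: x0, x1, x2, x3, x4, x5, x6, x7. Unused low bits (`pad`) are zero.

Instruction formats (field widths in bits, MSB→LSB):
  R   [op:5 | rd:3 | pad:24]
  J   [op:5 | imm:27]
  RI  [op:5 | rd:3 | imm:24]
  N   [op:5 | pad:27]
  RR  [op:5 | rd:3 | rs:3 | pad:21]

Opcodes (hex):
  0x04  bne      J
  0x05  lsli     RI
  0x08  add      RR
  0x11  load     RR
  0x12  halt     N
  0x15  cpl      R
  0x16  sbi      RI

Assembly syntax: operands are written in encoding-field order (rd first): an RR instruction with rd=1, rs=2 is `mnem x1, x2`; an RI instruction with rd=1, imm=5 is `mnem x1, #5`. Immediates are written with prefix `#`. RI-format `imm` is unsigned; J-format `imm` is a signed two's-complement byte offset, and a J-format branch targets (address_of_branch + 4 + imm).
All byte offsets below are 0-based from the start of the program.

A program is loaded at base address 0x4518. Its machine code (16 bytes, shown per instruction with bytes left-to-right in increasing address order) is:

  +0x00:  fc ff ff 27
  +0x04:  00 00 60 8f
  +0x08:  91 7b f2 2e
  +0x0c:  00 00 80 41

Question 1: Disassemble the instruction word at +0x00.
bne #-4

[00] fc ff ff 27 → 0x27fffffc
  op=0x27fffffc>>27=0x4 ⇒ bne (J)
  [26:0] imm=134217724 (s27→-4) = #-4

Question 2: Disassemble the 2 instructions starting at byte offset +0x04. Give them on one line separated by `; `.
off 0x04: read 00 00 60 8f as little → 0x8f600000
  top 5b → 0x11 → load [RR]
  [26:24] rd=7 = x7
  [23:21] rs=3 = x3
off 0x08: read 91 7b f2 2e as little → 0x2ef27b91
  top 5b → 0x5 → lsli [RI]
  [26:24] rd=6 = x6
  [23:0] imm=15891345 = #15891345

load x7, x3; lsli x6, #15891345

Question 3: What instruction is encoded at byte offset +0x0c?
@+0c  little-endian(00 00 80 41) = 0x41800000
  op=0x41800000>>27=0x8 ⇒ add (RR)
  [26:24] rd=1 = x1
  [23:21] rs=4 = x4

add x1, x4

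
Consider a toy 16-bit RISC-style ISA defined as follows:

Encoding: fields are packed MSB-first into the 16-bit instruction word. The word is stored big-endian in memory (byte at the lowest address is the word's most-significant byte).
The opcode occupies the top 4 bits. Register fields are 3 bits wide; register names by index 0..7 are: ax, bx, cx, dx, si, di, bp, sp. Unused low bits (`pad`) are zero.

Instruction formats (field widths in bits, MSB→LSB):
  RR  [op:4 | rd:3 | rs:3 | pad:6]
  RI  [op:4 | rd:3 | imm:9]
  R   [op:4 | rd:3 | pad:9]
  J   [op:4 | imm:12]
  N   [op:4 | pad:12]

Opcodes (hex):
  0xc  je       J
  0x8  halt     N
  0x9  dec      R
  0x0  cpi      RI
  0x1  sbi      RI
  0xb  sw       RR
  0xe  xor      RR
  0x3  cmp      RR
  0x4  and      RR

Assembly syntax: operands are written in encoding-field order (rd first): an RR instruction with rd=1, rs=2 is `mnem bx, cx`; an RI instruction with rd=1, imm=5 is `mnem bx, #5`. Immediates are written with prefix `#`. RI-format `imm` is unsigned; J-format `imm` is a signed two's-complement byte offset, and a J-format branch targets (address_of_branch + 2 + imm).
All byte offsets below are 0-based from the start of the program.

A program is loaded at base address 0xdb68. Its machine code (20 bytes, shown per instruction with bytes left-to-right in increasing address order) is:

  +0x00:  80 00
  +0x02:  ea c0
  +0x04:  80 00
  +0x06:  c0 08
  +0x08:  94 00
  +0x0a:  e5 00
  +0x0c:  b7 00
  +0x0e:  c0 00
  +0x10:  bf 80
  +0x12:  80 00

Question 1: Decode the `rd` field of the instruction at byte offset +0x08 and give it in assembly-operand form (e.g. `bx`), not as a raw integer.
@+08  big-endian(94 00) = 0x9400
  op=0x9400>>12=0x9 ⇒ dec (R)
  rd: (w>>9)&0x7=0x2 → cx

cx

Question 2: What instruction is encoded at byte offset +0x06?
+0x06: c0 08 ⇒ word 0xc008 (big)
  opcode bits[15:12]=0xc: je/J
  imm@[11:0]=0x8 ⇒ #8

je #8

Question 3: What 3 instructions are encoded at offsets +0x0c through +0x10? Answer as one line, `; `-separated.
sw dx, si; je #0; sw sp, bp

@+0c  big-endian(b7 00) = 0xb700
  top 4b → 0xb → sw [RR]
  rd: (w>>9)&0x7=0x3 → dx
  rs: (w>>6)&0x7=0x4 → si
@+0e  big-endian(c0 00) = 0xc000
  top 4b → 0xc → je [J]
  imm: (w>>0)&0xfff=0x0 → #0
@+10  big-endian(bf 80) = 0xbf80
  top 4b → 0xb → sw [RR]
  rd: (w>>9)&0x7=0x7 → sp
  rs: (w>>6)&0x7=0x6 → bp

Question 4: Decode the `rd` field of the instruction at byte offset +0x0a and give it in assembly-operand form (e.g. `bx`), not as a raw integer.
cx

off 0x0a: read e5 00 as big → 0xe500
  top 4b → 0xe → xor [RR]
  rd: (w>>9)&0x7=0x2 → cx
  rs: (w>>6)&0x7=0x4 → si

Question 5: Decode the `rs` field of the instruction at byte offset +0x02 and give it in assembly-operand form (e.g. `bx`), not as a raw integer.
dx

@+02  big-endian(ea c0) = 0xeac0
  top 4b → 0xe → xor [RR]
  [11:9] rd=5 = di
  [8:6] rs=3 = dx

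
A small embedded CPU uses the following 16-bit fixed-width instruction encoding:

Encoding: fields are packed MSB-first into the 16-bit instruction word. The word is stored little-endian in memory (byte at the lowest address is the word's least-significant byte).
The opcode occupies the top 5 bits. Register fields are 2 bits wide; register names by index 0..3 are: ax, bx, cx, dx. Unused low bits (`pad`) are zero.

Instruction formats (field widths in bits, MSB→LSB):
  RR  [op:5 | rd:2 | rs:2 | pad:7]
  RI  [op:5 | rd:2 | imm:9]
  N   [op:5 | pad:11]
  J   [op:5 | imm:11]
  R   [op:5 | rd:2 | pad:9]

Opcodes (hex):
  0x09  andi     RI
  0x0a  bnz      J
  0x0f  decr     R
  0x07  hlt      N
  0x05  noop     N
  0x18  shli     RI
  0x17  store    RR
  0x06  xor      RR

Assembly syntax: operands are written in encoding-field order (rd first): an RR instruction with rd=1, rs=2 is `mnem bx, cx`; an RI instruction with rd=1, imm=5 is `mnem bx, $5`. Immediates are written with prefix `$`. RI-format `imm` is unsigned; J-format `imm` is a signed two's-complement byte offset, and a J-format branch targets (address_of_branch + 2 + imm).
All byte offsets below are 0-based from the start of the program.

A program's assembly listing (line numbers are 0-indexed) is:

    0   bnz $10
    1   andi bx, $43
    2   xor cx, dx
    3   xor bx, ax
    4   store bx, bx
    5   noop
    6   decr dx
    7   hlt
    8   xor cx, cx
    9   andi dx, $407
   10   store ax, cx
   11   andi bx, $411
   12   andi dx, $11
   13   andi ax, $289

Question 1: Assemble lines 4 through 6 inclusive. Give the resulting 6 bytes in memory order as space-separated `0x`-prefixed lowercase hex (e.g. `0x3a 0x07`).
4. store fields op=0x17:5|rd=1:2|rs=1:2|pad=0:7 → word ba80h → 80 ba
5. noop fields op=0x5:5|pad=0:11 → word 2800h → 00 28
6. decr fields op=0xf:5|rd=3:2|pad=0:9 → word 7e00h → 00 7e

0x80 0xba 0x00 0x28 0x00 0x7e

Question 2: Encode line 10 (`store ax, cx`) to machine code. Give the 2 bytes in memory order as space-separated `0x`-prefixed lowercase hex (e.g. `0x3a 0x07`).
0x00 0xb9

line 10 (store): pack op=0x17:5|rd=0:2|rs=2:2|pad=0:7 = 0xb900; little→ 00 b9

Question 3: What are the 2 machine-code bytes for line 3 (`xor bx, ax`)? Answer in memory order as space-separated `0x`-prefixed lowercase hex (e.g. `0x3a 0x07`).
0x00 0x32

line 3 (xor): pack op=0x6:5|rd=1:2|rs=0:2|pad=0:7 = 0x3200; little→ 00 32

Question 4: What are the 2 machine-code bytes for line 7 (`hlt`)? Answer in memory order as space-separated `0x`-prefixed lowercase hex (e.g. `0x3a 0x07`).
0x00 0x38

line 7 (hlt): pack op=0x7:5|pad=0:11 = 0x3800; little→ 00 38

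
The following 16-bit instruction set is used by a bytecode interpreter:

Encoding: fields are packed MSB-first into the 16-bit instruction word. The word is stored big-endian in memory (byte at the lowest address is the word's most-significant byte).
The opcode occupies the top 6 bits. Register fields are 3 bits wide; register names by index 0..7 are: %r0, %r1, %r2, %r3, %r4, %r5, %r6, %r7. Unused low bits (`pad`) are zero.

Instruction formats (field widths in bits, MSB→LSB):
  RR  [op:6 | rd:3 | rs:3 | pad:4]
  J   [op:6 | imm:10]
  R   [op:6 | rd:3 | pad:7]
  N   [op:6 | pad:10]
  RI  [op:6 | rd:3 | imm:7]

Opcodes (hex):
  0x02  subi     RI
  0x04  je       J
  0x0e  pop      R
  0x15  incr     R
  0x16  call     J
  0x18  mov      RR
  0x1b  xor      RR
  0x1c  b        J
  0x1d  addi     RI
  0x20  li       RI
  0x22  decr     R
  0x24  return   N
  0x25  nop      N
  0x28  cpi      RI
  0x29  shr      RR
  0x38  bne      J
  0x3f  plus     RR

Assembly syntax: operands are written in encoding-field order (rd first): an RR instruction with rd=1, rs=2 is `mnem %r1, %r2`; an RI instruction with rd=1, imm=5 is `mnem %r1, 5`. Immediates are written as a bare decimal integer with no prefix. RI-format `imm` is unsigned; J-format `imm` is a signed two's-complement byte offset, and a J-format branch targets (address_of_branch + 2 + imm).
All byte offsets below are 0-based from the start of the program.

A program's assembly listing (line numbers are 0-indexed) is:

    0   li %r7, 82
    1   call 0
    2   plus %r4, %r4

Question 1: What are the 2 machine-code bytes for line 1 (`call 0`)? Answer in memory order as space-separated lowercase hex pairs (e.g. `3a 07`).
58 00

1. call fields op=0x16:6|imm=0:10 → word 5800h → 58 00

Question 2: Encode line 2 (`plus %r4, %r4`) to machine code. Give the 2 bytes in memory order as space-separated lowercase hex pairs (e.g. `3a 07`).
L2: plus op=0x3f:6|rd=4:3|rs=4:3|pad=0:4 ⇒ 0xfe40 ⇒ big fe 40

fe 40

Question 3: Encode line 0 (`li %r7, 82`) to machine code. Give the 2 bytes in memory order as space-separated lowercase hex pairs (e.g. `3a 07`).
0. li fields op=0x20:6|rd=7:3|imm=82:7 → word 83d2h → 83 d2

83 d2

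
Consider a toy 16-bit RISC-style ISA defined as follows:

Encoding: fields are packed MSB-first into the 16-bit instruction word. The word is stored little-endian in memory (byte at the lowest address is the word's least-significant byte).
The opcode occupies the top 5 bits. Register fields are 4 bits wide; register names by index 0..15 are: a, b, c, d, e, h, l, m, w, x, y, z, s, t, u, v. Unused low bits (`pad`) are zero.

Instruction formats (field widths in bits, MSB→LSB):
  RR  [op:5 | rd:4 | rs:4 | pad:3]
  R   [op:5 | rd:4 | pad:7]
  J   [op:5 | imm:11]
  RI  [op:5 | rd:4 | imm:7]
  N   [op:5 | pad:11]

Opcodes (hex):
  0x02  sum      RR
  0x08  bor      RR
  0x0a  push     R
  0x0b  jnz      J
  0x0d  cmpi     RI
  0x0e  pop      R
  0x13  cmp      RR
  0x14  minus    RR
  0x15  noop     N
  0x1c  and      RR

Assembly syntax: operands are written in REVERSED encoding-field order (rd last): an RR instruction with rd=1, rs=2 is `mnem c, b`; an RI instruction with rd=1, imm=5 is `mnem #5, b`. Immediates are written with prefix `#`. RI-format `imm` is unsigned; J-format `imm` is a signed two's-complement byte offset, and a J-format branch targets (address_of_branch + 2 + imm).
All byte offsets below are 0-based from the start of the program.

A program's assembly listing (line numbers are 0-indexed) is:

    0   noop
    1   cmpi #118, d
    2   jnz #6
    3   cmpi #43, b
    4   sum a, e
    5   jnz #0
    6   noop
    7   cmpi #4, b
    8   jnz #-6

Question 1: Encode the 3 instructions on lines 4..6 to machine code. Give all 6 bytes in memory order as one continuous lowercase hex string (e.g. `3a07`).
0012005800a8

4. sum fields op=0x2:5|rd=4:4|rs=0:4|pad=0:3 → word 1200h → 00 12
5. jnz fields op=0xb:5|imm=0:11 → word 5800h → 00 58
6. noop fields op=0x15:5|pad=0:11 → word a800h → 00 a8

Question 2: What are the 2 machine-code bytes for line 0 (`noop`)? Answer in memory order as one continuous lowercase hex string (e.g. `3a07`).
0. noop fields op=0x15:5|pad=0:11 → word a800h → 00 a8

00a8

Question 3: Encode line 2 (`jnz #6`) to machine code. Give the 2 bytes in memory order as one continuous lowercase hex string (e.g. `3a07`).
L2: jnz op=0xb:5|imm=6:11 ⇒ 0x5806 ⇒ little 06 58

0658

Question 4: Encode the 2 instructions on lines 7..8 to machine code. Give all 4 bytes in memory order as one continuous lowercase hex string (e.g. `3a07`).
8468fa5f

line 7 (cmpi): pack op=0xd:5|rd=1:4|imm=4:7 = 0x6884; little→ 84 68
line 8 (jnz): pack op=0xb:5|imm=-6:11 = 0x5ffa; little→ fa 5f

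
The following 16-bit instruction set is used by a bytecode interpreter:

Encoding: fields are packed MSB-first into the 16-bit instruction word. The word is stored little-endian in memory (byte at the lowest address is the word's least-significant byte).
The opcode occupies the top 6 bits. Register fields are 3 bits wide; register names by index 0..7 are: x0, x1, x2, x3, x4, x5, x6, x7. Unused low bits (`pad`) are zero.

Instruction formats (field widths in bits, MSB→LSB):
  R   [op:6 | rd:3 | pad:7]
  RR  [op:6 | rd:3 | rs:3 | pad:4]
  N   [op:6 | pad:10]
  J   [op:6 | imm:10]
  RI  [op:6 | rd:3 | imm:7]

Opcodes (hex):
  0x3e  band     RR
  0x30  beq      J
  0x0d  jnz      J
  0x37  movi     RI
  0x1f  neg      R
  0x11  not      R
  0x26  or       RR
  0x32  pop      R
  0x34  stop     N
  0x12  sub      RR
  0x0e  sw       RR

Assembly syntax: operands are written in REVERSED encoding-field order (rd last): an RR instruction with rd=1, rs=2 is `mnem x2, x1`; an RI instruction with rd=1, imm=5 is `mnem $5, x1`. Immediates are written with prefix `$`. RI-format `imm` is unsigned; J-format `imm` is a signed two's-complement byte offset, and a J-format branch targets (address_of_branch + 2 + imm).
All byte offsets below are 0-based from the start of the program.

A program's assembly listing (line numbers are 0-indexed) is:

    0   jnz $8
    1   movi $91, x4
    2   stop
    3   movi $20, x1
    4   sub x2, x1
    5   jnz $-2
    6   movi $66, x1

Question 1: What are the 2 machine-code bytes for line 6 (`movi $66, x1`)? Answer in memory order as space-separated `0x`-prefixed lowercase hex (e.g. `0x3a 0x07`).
0xc2 0xdc

6. movi fields op=0x37:6|rd=1:3|imm=66:7 → word dcc2h → c2 dc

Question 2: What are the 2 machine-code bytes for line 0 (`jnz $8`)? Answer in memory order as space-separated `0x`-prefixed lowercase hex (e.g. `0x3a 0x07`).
line 0 (jnz): pack op=0xd:6|imm=8:10 = 0x3408; little→ 08 34

0x08 0x34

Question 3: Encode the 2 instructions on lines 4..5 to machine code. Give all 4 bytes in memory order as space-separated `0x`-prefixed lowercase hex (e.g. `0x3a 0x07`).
0xa0 0x48 0xfe 0x37

4. sub fields op=0x12:6|rd=1:3|rs=2:3|pad=0:4 → word 48a0h → a0 48
5. jnz fields op=0xd:6|imm=-2:10 → word 37feh → fe 37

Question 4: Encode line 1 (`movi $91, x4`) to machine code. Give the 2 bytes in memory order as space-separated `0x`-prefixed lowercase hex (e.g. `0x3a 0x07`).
0x5b 0xde

L1: movi op=0x37:6|rd=4:3|imm=91:7 ⇒ 0xde5b ⇒ little 5b de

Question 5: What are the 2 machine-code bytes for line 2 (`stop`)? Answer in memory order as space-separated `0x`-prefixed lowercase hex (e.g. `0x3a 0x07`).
2. stop fields op=0x34:6|pad=0:10 → word d000h → 00 d0

0x00 0xd0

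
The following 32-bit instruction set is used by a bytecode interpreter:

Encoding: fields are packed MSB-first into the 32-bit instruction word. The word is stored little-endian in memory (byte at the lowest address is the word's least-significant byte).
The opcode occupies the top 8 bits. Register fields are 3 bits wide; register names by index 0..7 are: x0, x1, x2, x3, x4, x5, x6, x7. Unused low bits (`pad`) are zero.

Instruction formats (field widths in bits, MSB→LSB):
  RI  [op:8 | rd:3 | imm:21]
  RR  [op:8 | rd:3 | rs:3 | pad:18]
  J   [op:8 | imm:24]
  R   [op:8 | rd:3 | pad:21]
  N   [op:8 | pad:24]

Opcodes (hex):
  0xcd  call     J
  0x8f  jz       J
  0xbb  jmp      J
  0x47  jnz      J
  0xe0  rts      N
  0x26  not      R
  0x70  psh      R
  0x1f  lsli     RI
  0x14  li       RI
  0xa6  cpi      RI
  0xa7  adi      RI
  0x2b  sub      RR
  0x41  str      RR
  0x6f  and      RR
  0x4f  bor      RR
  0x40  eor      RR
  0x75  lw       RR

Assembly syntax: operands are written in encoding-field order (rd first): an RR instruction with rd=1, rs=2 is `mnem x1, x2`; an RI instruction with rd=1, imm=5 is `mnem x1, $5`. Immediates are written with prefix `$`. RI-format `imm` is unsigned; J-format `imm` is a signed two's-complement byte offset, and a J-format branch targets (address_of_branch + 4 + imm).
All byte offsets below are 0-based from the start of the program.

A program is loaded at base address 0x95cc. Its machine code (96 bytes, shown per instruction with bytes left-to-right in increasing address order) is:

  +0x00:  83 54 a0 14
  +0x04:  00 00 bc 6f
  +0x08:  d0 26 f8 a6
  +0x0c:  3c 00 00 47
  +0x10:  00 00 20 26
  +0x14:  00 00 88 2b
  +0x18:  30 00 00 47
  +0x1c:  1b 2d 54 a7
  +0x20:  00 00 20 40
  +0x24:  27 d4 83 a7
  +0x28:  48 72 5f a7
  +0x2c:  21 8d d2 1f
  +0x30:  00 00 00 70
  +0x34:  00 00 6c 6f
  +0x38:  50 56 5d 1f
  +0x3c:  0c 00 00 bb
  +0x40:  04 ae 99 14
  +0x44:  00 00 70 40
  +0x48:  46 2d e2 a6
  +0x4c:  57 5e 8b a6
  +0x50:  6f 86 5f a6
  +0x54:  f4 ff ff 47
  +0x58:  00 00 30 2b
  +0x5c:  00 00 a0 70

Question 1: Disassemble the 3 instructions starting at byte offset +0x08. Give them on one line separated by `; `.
+0x08: d0 26 f8 a6 ⇒ word 0xa6f826d0 (little)
  top 8b → 0xa6 → cpi [RI]
  rd@[23:21]=0x7 ⇒ x7
  imm@[20:0]=0x1826d0 ⇒ $1582800
+0x0c: 3c 00 00 47 ⇒ word 0x4700003c (little)
  top 8b → 0x47 → jnz [J]
  imm@[23:0]=0x3c ⇒ $60
+0x10: 00 00 20 26 ⇒ word 0x26200000 (little)
  top 8b → 0x26 → not [R]
  rd@[23:21]=0x1 ⇒ x1

cpi x7, $1582800; jnz $60; not x1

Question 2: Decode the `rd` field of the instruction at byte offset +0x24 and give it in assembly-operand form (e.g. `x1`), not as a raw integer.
[24] 27 d4 83 a7 → 0xa783d427
  top 8b → 0xa7 → adi [RI]
  [23:21] rd=4 = x4
  [20:0] imm=250919 = $250919

x4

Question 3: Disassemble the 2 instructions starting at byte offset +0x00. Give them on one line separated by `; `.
li x5, $21635; and x5, x7

off 0x00: read 83 54 a0 14 as little → 0x14a05483
  opcode bits[31:24]=0x14: li/RI
  rd@[23:21]=0x5 ⇒ x5
  imm@[20:0]=0x5483 ⇒ $21635
off 0x04: read 00 00 bc 6f as little → 0x6fbc0000
  opcode bits[31:24]=0x6f: and/RR
  rd@[23:21]=0x5 ⇒ x5
  rs@[20:18]=0x7 ⇒ x7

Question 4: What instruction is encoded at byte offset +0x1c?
+0x1c: 1b 2d 54 a7 ⇒ word 0xa7542d1b (little)
  top 8b → 0xa7 → adi [RI]
  rd: (w>>21)&0x7=0x2 → x2
  imm: (w>>0)&0x1fffff=0x142d1b → $1322267

adi x2, $1322267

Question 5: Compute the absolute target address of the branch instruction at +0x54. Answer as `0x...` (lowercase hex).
0x9618

off 0x54: read f4 ff ff 47 as little → 0x47fffff4
  top 8b → 0x47 → jnz [J]
  imm: (w>>0)&0xffffff=0xfffff4 (s24→-12) → $-12
  target = base 0x95cc + off 0x54 + 4 + imm -12 = 0x9618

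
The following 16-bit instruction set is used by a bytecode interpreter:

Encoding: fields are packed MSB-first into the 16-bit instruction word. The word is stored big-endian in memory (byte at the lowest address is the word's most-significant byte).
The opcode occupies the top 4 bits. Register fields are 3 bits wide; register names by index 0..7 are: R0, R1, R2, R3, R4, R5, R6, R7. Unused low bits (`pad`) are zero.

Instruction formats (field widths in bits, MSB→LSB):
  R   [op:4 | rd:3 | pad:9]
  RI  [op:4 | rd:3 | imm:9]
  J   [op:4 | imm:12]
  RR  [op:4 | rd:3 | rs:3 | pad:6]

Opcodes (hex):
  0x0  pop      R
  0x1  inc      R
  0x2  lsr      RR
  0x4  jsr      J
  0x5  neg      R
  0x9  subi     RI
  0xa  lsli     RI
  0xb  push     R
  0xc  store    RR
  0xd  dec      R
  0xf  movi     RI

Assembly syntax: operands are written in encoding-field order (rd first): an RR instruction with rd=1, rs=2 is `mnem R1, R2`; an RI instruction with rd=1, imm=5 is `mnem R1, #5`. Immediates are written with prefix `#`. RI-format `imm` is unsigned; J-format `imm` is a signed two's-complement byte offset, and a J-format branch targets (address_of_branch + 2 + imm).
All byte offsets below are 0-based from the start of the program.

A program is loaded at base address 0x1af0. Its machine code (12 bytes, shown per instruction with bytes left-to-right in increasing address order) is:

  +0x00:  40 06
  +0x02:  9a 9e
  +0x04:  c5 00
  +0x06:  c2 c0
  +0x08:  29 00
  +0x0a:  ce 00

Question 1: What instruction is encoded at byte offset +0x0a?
store R7, R0

@+0a  big-endian(ce 00) = 0xce00
  opcode bits[15:12]=0xc: store/RR
  rd: (w>>9)&0x7=0x7 → R7
  rs: (w>>6)&0x7=0x0 → R0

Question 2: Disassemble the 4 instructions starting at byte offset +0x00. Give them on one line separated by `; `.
jsr #6; subi R5, #158; store R2, R4; store R1, R3

[00] 40 06 → 0x4006
  top 4b → 0x4 → jsr [J]
  imm: (w>>0)&0xfff=0x6 → #6
[02] 9a 9e → 0x9a9e
  top 4b → 0x9 → subi [RI]
  rd: (w>>9)&0x7=0x5 → R5
  imm: (w>>0)&0x1ff=0x9e → #158
[04] c5 00 → 0xc500
  top 4b → 0xc → store [RR]
  rd: (w>>9)&0x7=0x2 → R2
  rs: (w>>6)&0x7=0x4 → R4
[06] c2 c0 → 0xc2c0
  top 4b → 0xc → store [RR]
  rd: (w>>9)&0x7=0x1 → R1
  rs: (w>>6)&0x7=0x3 → R3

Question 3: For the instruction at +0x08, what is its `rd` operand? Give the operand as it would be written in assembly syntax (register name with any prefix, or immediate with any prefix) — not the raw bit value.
R4

@+08  big-endian(29 00) = 0x2900
  op=0x2900>>12=0x2 ⇒ lsr (RR)
  [11:9] rd=4 = R4
  [8:6] rs=4 = R4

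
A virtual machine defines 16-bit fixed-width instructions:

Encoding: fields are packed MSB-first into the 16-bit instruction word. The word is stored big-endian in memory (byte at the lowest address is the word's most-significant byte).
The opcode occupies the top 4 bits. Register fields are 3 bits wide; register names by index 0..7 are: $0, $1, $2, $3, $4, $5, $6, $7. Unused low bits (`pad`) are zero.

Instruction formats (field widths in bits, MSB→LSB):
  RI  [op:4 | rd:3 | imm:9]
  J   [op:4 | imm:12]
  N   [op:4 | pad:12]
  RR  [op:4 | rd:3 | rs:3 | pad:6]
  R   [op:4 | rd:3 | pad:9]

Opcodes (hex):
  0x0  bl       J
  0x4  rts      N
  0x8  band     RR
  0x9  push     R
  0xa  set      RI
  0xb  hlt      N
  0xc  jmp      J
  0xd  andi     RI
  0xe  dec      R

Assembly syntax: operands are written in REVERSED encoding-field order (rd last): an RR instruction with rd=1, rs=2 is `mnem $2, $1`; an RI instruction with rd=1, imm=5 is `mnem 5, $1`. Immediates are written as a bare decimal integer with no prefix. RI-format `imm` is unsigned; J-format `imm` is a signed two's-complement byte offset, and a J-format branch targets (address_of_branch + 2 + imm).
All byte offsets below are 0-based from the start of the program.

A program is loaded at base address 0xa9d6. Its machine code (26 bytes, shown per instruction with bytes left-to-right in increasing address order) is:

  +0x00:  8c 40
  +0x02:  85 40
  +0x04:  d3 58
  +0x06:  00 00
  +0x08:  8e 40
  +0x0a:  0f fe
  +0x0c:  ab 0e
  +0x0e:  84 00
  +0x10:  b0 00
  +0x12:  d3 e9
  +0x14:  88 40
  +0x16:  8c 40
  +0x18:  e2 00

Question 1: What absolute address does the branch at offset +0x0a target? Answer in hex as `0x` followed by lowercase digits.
@+0a  big-endian(0f fe) = 0x0ffe
  op=0x0ffe>>12=0x0 ⇒ bl (J)
  imm@[11:0]=0xffe (s12→-2) ⇒ -2
  target = base 0xa9d6 + off 0x0a + 2 + imm -2 = 0xa9e0

0xa9e0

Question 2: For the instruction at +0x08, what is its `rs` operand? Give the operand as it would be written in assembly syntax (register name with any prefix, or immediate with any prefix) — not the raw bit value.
[08] 8e 40 → 0x8e40
  op=0x8e40>>12=0x8 ⇒ band (RR)
  rd@[11:9]=0x7 ⇒ $7
  rs@[8:6]=0x1 ⇒ $1

$1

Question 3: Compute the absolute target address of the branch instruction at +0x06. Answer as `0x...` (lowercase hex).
@+06  big-endian(00 00) = 0x0000
  opcode bits[15:12]=0x0: bl/J
  imm@[11:0]=0x0 ⇒ 0
  target = base 0xa9d6 + off 0x06 + 2 + imm 0 = 0xa9de

0xa9de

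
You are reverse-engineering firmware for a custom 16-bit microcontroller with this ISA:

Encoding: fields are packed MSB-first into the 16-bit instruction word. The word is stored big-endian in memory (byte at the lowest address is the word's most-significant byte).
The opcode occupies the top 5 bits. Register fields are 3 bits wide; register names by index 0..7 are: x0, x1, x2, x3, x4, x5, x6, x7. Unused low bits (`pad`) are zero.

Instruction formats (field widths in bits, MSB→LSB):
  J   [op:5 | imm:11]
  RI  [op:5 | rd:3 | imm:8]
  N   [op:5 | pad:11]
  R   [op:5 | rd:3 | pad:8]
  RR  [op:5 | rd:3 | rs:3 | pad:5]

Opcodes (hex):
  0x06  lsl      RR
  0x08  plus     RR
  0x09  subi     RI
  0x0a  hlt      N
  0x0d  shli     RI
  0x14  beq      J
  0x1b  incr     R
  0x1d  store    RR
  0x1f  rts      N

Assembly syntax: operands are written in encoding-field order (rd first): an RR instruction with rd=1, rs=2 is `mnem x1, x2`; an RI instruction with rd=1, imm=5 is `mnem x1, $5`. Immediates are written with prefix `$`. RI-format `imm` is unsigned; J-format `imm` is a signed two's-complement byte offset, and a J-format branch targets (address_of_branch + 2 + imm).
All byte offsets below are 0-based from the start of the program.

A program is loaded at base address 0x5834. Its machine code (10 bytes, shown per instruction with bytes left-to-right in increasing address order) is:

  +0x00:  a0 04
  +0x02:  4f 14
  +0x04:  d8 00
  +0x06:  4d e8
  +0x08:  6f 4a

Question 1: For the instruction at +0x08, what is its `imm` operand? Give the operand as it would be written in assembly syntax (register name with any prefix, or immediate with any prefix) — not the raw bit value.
$74

@+08  big-endian(6f 4a) = 0x6f4a
  top 5b → 0xd → shli [RI]
  rd: (w>>8)&0x7=0x7 → x7
  imm: (w>>0)&0xff=0x4a → $74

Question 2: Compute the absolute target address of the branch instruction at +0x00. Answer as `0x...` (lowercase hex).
0x583a

off 0x00: read a0 04 as big → 0xa004
  opcode bits[15:11]=0x14: beq/J
  [10:0] imm=4 = $4
  target = base 0x5834 + off 0x00 + 2 + imm 4 = 0x583a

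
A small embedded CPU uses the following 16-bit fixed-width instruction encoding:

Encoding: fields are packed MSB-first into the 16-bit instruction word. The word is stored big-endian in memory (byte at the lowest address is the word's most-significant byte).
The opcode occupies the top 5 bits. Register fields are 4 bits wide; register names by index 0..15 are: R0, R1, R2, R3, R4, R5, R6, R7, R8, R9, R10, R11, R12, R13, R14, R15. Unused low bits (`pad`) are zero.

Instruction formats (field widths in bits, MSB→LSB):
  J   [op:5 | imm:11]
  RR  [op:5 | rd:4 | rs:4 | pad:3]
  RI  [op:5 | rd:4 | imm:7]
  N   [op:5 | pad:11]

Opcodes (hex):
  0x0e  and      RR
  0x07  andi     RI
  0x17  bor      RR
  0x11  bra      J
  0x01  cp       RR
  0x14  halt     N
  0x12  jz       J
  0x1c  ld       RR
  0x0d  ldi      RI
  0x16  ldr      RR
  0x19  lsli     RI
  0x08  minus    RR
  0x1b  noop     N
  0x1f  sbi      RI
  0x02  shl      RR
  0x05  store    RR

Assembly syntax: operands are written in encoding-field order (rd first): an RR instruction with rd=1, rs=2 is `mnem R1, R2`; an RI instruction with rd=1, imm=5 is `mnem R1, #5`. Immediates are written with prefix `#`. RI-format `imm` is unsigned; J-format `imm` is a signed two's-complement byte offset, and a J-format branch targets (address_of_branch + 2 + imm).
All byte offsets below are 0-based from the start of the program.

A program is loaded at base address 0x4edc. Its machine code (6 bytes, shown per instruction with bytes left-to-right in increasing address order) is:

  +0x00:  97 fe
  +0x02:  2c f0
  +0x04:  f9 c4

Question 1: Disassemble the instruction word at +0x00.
jz #-2

@+00  big-endian(97 fe) = 0x97fe
  opcode bits[15:11]=0x12: jz/J
  imm@[10:0]=0x7fe (s11→-2) ⇒ #-2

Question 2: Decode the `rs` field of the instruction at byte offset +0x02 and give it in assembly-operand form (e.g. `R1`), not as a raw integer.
[02] 2c f0 → 0x2cf0
  opcode bits[15:11]=0x5: store/RR
  [10:7] rd=9 = R9
  [6:3] rs=14 = R14

R14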